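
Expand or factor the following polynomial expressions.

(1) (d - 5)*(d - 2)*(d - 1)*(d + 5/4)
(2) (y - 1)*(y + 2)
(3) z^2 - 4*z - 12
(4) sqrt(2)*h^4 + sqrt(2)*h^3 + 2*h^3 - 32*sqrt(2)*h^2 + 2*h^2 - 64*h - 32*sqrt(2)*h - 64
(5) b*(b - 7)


(1) = d^4 - 27*d^3/4 + 7*d^2 + 45*d/4 - 25/2
(2) = y^2 + y - 2
(3) = (z - 6)*(z + 2)
(4) = (h - 4*sqrt(2))*(h + sqrt(2))*(h + 4*sqrt(2))*(sqrt(2)*h + sqrt(2))
(5) = b^2 - 7*b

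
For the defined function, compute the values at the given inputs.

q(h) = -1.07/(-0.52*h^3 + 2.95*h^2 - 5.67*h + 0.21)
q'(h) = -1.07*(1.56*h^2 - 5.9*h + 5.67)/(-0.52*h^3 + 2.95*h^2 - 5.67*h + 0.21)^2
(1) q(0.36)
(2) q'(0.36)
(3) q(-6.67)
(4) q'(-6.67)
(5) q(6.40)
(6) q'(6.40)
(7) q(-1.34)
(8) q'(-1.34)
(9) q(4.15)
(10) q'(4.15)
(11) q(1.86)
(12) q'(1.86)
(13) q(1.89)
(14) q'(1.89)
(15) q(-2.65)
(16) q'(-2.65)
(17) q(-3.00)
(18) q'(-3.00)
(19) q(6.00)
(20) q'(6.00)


(1) = 0.73
(2) = -1.85
(3) = -0.00
(4) = -0.00
(5) = 0.02
(6) = -0.01
(7) = -0.07
(8) = -0.09
(9) = 0.11
(10) = -0.09
(11) = 0.31
(12) = -0.01
(13) = 0.31
(14) = -0.01
(15) = -0.02
(16) = -0.02
(17) = -0.02
(18) = -0.01
(19) = 0.03
(20) = -0.02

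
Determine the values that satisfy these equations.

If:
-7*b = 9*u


Then:
b = -9*u/7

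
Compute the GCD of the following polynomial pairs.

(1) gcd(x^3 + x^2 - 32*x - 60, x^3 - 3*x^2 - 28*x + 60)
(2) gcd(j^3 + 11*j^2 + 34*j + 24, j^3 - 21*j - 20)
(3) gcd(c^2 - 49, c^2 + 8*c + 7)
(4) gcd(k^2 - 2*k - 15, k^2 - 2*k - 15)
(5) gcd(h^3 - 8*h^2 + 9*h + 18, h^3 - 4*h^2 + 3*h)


(1) = gcd((x - 6)*(x + 2)*(x + 5), (x - 6)*(x - 2)*(x + 5)) = x^2 - x - 30
(2) = j^2 + 5*j + 4
(3) = c + 7
(4) = gcd((k - 5)*(k + 3), (k - 5)*(k + 3)) = k^2 - 2*k - 15
(5) = h - 3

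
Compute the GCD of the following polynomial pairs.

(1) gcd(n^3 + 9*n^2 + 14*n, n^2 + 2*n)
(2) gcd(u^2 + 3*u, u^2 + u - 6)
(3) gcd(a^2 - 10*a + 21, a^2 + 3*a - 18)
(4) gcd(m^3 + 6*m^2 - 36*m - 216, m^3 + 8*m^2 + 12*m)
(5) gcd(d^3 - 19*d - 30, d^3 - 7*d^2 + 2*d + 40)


(1) = gcd(n*(n + 2)*(n + 7), n*(n + 2)) = n^2 + 2*n
(2) = u + 3
(3) = gcd((a - 7)*(a - 3), (a - 3)*(a + 6)) = a - 3
(4) = gcd((m - 6)*(m + 6)^2, m*(m + 2)*(m + 6)) = m + 6
(5) = d^2 - 3*d - 10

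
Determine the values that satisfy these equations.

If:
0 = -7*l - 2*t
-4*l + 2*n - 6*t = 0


Then:
l = -2*t/7
n = 17*t/7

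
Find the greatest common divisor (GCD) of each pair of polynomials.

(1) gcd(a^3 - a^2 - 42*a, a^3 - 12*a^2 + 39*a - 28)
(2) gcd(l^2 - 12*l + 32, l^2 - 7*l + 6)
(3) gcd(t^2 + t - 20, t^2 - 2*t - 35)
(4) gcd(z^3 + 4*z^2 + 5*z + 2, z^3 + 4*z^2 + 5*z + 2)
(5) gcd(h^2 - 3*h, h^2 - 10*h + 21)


(1) = gcd(a*(a - 7)*(a + 6), (a - 7)*(a - 4)*(a - 1)) = a - 7
(2) = 1
(3) = t + 5
(4) = z^3 + 4*z^2 + 5*z + 2
(5) = gcd(h*(h - 3), (h - 7)*(h - 3)) = h - 3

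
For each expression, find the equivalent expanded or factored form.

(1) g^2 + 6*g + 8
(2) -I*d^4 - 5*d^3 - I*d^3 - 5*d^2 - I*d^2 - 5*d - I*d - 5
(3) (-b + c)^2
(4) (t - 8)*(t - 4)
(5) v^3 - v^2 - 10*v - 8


(1) = (g + 2)*(g + 4)
(2) = (d - 5*I)*(d - I)*(d + I)*(-I*d - I)
(3) = b^2 - 2*b*c + c^2
(4) = t^2 - 12*t + 32
(5) = (v - 4)*(v + 1)*(v + 2)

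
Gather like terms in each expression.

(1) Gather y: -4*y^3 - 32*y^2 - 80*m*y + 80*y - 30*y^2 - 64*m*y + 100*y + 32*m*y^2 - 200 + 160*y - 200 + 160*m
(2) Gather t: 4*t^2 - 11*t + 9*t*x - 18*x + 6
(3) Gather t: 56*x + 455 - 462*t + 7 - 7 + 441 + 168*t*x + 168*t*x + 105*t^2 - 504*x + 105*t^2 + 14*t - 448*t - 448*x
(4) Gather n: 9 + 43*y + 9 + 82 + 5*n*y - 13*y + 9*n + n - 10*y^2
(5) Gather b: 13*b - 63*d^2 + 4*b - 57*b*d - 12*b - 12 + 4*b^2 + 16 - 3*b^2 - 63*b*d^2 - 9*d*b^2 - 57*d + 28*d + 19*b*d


(1) = 160*m - 4*y^3 + y^2*(32*m - 62) + y*(340 - 144*m) - 400
(2) = 4*t^2 + t*(9*x - 11) - 18*x + 6
(3) = 210*t^2 + t*(336*x - 896) - 896*x + 896
(4) = n*(5*y + 10) - 10*y^2 + 30*y + 100
(5) = b^2*(1 - 9*d) + b*(-63*d^2 - 38*d + 5) - 63*d^2 - 29*d + 4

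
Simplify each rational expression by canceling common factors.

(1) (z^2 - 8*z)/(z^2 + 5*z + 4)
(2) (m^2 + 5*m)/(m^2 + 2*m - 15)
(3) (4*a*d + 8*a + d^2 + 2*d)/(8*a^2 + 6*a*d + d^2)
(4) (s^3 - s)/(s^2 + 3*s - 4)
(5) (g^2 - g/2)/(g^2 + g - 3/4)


(1) = (z^2 - 8*z)/(z^2 + 5*z + 4)
(2) = m/(m - 3)
(3) = (d + 2)/(2*a + d)
(4) = (s^2 + s)/(s + 4)
(5) = 2*g/(2*g + 3)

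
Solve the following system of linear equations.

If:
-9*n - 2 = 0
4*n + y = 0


Then:
n = -2/9
y = 8/9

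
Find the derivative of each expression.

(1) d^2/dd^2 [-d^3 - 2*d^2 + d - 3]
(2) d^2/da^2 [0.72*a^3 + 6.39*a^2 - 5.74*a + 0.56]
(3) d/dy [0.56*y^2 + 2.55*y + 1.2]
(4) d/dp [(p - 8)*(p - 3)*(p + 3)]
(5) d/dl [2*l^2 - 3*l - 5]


(1) = -6*d - 4
(2) = 4.32*a + 12.78
(3) = 1.12*y + 2.55
(4) = 3*p^2 - 16*p - 9
(5) = 4*l - 3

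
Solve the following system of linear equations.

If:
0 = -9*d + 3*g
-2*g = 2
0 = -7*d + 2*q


Then:
d = -1/3
g = -1
q = -7/6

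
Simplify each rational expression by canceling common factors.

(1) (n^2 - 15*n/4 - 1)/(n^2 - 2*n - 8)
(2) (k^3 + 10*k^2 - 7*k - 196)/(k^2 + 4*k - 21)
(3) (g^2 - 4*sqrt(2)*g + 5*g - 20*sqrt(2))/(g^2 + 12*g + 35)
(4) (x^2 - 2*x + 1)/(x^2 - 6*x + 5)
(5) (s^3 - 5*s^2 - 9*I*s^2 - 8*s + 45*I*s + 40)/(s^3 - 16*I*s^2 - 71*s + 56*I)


(1) = (4*n + 1)/(4*n + 8)
(2) = (k^2 + 3*k - 28)/(k - 3)
(3) = (g - 4*sqrt(2))/(g + 7)
(4) = (x - 1)/(x - 5)
(5) = (s - 5)/(s - 7*I)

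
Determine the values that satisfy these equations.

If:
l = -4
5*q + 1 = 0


Then:
l = -4
q = -1/5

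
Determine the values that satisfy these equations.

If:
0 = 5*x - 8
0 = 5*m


Then:
m = 0
x = 8/5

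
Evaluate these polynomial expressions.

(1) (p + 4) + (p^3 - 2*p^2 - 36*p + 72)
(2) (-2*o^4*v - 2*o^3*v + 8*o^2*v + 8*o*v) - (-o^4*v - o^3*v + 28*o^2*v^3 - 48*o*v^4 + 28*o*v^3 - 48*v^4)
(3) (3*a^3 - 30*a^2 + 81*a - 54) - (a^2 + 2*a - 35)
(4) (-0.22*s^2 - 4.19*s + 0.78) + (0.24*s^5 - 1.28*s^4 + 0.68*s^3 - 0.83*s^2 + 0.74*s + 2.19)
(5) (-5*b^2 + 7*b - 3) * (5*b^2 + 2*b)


(1) = p^3 - 2*p^2 - 35*p + 76
(2) = -o^4*v - o^3*v - 28*o^2*v^3 + 8*o^2*v + 48*o*v^4 - 28*o*v^3 + 8*o*v + 48*v^4
(3) = 3*a^3 - 31*a^2 + 79*a - 19
(4) = 0.24*s^5 - 1.28*s^4 + 0.68*s^3 - 1.05*s^2 - 3.45*s + 2.97
(5) = -25*b^4 + 25*b^3 - b^2 - 6*b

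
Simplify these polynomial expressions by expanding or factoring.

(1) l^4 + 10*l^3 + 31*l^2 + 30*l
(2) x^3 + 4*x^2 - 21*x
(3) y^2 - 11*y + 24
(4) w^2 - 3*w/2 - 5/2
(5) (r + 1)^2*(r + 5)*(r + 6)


(1) = l*(l + 2)*(l + 3)*(l + 5)
(2) = x*(x - 3)*(x + 7)
(3) = (y - 8)*(y - 3)
(4) = (w - 5/2)*(w + 1)
(5) = r^4 + 13*r^3 + 53*r^2 + 71*r + 30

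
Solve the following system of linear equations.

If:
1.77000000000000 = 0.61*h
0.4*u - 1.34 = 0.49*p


Then:
h = 2.90
p = 0.816326530612245*u - 2.73469387755102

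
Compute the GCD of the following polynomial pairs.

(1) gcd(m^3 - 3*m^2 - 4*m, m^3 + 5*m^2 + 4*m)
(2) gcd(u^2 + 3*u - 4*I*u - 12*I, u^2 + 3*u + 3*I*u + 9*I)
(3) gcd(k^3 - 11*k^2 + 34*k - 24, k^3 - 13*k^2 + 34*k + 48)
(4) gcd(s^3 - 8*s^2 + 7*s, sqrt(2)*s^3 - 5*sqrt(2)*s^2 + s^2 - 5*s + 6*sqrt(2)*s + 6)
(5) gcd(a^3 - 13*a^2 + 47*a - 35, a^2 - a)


(1) = m^2 + m
(2) = u + 3
(3) = k - 6
(4) = 1
(5) = gcd((a - 7)*(a - 5)*(a - 1), a*(a - 1)) = a - 1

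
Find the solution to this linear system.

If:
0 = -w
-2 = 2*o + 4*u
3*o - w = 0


Then:
o = 0
u = -1/2
w = 0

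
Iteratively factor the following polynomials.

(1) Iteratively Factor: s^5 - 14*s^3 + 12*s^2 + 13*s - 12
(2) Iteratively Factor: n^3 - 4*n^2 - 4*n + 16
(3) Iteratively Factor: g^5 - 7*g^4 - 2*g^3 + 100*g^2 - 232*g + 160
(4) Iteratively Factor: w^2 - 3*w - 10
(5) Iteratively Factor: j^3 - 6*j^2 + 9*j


(1) = (s + 4)*(s^4 - 4*s^3 + 2*s^2 + 4*s - 3) = (s - 1)*(s + 4)*(s^3 - 3*s^2 - s + 3) = (s - 1)^2*(s + 4)*(s^2 - 2*s - 3) = (s - 1)^2*(s + 1)*(s + 4)*(s - 3)
(2) = (n - 4)*(n^2 - 4) = (n - 4)*(n - 2)*(n + 2)
(3) = (g - 2)*(g^4 - 5*g^3 - 12*g^2 + 76*g - 80) = (g - 5)*(g - 2)*(g^3 - 12*g + 16) = (g - 5)*(g - 2)*(g + 4)*(g^2 - 4*g + 4) = (g - 5)*(g - 2)^2*(g + 4)*(g - 2)
(4) = (w + 2)*(w - 5)
(5) = (j)*(j^2 - 6*j + 9) = j*(j - 3)*(j - 3)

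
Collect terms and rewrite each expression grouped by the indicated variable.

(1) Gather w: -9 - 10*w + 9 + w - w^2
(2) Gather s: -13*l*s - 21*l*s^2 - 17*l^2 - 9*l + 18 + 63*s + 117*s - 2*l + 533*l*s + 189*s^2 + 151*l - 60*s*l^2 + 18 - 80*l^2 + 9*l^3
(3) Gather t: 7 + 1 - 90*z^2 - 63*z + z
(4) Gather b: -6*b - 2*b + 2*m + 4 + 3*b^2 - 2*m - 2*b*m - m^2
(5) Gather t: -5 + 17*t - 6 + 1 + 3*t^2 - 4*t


(1) = -w^2 - 9*w
(2) = 9*l^3 - 97*l^2 + 140*l + s^2*(189 - 21*l) + s*(-60*l^2 + 520*l + 180) + 36
(3) = -90*z^2 - 62*z + 8
(4) = 3*b^2 + b*(-2*m - 8) - m^2 + 4
(5) = 3*t^2 + 13*t - 10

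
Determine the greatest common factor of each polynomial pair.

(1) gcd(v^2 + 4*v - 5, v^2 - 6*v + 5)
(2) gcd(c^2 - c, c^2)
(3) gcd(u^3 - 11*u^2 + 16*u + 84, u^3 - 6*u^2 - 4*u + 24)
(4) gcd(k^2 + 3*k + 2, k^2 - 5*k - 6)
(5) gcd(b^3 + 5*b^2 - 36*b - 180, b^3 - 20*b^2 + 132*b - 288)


(1) = v - 1
(2) = gcd(c*(c - 1), c^2) = c
(3) = gcd((u - 7)*(u - 6)*(u + 2), (u - 6)*(u - 2)*(u + 2)) = u^2 - 4*u - 12
(4) = k + 1
(5) = b - 6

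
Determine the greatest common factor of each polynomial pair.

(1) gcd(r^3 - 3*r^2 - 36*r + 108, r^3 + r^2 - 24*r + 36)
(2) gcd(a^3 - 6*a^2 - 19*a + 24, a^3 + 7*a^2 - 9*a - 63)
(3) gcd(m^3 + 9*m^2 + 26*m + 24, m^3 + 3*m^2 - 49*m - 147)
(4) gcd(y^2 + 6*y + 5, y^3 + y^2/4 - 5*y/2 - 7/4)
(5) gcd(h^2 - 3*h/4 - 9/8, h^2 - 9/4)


(1) = r^2 + 3*r - 18
(2) = gcd((a - 8)*(a - 1)*(a + 3), (a - 3)*(a + 3)*(a + 7)) = a + 3
(3) = gcd((m + 2)*(m + 3)*(m + 4), (m - 7)*(m + 3)*(m + 7)) = m + 3
(4) = gcd((y + 1)*(y + 5), (y - 7/4)*(y + 1)^2) = y + 1
(5) = h - 3/2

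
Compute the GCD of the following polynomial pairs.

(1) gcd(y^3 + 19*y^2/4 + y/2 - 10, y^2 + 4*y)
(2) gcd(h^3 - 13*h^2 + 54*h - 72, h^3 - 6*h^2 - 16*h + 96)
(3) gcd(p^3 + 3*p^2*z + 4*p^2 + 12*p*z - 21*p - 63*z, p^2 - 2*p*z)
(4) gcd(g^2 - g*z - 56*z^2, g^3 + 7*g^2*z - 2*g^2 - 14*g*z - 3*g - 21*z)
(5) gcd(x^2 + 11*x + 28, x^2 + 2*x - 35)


(1) = y + 4
(2) = h^2 - 10*h + 24
(3) = 1
(4) = g + 7*z
(5) = gcd((x + 4)*(x + 7), (x - 5)*(x + 7)) = x + 7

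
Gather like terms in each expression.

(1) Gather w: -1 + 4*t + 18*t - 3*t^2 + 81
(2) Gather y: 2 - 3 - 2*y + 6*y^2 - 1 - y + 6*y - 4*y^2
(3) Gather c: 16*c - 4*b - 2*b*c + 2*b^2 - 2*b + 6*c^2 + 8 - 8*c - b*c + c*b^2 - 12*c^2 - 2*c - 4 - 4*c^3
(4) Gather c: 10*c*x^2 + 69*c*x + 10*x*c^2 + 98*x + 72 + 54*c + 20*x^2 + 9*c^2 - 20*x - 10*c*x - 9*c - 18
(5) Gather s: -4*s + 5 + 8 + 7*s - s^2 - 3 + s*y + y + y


(1) = -3*t^2 + 22*t + 80
(2) = 2*y^2 + 3*y - 2
(3) = 2*b^2 - 6*b - 4*c^3 - 6*c^2 + c*(b^2 - 3*b + 6) + 4
(4) = c^2*(10*x + 9) + c*(10*x^2 + 59*x + 45) + 20*x^2 + 78*x + 54
(5) = -s^2 + s*(y + 3) + 2*y + 10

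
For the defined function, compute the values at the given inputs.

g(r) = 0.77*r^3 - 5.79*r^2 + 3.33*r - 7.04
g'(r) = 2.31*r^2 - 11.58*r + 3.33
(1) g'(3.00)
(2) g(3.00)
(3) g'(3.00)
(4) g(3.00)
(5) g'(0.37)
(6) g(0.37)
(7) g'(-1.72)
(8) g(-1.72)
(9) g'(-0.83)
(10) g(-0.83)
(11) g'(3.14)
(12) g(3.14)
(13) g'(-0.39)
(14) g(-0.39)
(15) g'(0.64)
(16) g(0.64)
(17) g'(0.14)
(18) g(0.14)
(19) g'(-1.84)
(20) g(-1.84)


(1) = -10.62
(2) = -28.37
(3) = -10.62
(4) = -28.37
(5) = -0.64
(6) = -6.56
(7) = 30.08
(8) = -33.81
(9) = 14.53
(10) = -14.23
(11) = -10.26
(12) = -29.83
(13) = 8.20
(14) = -9.27
(15) = -3.14
(16) = -7.08
(17) = 1.75
(18) = -6.69
(19) = 32.46
(20) = -37.57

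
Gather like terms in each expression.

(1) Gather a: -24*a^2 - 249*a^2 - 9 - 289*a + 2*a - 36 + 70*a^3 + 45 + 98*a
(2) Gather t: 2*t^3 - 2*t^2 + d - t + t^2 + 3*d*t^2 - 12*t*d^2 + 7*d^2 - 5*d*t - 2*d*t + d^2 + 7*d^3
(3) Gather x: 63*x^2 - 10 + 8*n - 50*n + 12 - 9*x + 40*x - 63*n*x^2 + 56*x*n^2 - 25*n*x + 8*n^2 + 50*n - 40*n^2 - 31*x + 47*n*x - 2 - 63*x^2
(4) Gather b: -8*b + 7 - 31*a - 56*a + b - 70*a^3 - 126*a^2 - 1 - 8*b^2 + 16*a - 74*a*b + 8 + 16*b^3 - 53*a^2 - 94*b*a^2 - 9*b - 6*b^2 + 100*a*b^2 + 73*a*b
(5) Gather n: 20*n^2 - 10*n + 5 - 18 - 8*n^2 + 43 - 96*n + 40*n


(1) = 70*a^3 - 273*a^2 - 189*a
(2) = 7*d^3 + 8*d^2 + d + 2*t^3 + t^2*(3*d - 1) + t*(-12*d^2 - 7*d - 1)
(3) = -32*n^2 - 63*n*x^2 + 8*n + x*(56*n^2 + 22*n)
(4) = -70*a^3 - 179*a^2 - 71*a + 16*b^3 + b^2*(100*a - 14) + b*(-94*a^2 - a - 16) + 14
(5) = 12*n^2 - 66*n + 30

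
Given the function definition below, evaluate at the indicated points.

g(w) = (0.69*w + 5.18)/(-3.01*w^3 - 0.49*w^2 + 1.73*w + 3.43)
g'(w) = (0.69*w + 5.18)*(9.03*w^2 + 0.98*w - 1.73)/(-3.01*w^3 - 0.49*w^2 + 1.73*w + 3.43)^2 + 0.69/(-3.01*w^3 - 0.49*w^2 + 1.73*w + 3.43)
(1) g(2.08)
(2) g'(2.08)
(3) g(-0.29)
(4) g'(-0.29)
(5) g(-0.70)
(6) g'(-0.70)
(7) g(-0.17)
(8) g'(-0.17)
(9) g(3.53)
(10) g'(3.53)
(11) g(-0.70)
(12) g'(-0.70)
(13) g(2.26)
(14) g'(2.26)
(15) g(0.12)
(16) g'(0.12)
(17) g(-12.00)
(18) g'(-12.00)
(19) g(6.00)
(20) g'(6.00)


(1) = -0.30
(2) = 0.50
(3) = 1.68
(4) = -0.48
(5) = 1.56
(6) = 1.27
(7) = 1.61
(8) = -0.62
(9) = -0.06
(10) = 0.05
(11) = 1.56
(12) = 1.27
(13) = -0.23
(14) = 0.33
(15) = 1.45
(16) = -0.40
(17) = -0.00
(18) = -0.00
(19) = -0.01
(20) = 0.01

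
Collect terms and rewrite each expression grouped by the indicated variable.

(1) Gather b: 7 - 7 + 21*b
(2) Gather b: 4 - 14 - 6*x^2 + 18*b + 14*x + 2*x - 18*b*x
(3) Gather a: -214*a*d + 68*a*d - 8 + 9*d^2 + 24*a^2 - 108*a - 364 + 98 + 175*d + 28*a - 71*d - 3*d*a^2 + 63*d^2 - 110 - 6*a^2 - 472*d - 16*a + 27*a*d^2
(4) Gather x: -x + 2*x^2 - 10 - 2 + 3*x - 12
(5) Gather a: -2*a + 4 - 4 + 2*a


(1) = 21*b
(2) = b*(18 - 18*x) - 6*x^2 + 16*x - 10
(3) = a^2*(18 - 3*d) + a*(27*d^2 - 146*d - 96) + 72*d^2 - 368*d - 384
(4) = 2*x^2 + 2*x - 24
(5) = 0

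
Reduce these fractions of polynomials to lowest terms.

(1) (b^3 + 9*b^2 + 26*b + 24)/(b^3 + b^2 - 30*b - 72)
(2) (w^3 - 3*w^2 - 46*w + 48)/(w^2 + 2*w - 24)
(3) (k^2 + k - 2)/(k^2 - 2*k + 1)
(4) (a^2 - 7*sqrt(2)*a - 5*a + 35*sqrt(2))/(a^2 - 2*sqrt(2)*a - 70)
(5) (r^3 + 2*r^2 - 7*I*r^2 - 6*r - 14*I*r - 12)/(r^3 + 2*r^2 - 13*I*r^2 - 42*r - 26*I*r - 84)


(1) = (b + 2)/(b - 6)
(2) = (w^2 - 9*w + 8)/(w - 4)
(3) = (k + 2)/(k - 1)
(4) = (a - 5)/(a + 5*sqrt(2))
(5) = (r - I)/(r - 7*I)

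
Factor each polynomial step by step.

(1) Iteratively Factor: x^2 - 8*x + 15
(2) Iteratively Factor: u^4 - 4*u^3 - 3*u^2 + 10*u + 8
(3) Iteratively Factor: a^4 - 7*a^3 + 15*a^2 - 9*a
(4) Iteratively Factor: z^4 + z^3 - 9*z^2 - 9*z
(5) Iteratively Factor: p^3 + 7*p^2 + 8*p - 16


(1) = (x - 5)*(x - 3)
(2) = (u + 1)*(u^3 - 5*u^2 + 2*u + 8) = (u - 4)*(u + 1)*(u^2 - u - 2) = (u - 4)*(u - 2)*(u + 1)*(u + 1)
(3) = (a - 3)*(a^3 - 4*a^2 + 3*a) = (a - 3)^2*(a^2 - a) = (a - 3)^2*(a - 1)*(a)
(4) = (z)*(z^3 + z^2 - 9*z - 9) = z*(z + 1)*(z^2 - 9) = z*(z - 3)*(z + 1)*(z + 3)
(5) = (p + 4)*(p^2 + 3*p - 4) = (p - 1)*(p + 4)*(p + 4)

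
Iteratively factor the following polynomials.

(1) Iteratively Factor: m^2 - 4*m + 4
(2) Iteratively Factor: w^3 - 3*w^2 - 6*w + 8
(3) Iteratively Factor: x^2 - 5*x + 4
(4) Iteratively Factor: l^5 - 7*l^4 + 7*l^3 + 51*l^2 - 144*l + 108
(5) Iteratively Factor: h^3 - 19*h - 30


(1) = (m - 2)*(m - 2)
(2) = (w - 1)*(w^2 - 2*w - 8) = (w - 4)*(w - 1)*(w + 2)
(3) = (x - 4)*(x - 1)
(4) = (l - 2)*(l^4 - 5*l^3 - 3*l^2 + 45*l - 54) = (l - 3)*(l - 2)*(l^3 - 2*l^2 - 9*l + 18) = (l - 3)*(l - 2)^2*(l^2 - 9) = (l - 3)^2*(l - 2)^2*(l + 3)
(5) = (h + 2)*(h^2 - 2*h - 15) = (h + 2)*(h + 3)*(h - 5)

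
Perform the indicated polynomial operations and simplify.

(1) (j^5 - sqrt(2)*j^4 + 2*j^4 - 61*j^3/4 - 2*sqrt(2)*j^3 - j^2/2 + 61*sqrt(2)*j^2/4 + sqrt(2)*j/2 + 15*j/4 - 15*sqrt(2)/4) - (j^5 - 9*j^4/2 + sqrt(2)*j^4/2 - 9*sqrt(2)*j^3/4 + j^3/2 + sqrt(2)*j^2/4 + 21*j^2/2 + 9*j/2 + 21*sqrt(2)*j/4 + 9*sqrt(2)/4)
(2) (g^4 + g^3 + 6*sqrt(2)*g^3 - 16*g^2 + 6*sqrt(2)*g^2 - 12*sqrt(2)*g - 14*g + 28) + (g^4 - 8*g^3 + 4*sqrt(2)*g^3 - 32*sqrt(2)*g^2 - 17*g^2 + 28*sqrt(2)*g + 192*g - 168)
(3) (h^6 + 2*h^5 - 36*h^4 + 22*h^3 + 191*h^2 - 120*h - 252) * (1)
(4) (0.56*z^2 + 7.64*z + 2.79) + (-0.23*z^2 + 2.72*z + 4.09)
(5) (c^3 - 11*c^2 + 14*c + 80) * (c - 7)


(1) = -3*sqrt(2)*j^4/2 + 13*j^4/2 - 63*j^3/4 + sqrt(2)*j^3/4 - 11*j^2 + 15*sqrt(2)*j^2 - 19*sqrt(2)*j/4 - 3*j/4 - 6*sqrt(2)
(2) = 2*g^4 - 7*g^3 + 10*sqrt(2)*g^3 - 26*sqrt(2)*g^2 - 33*g^2 + 16*sqrt(2)*g + 178*g - 140
(3) = h^6 + 2*h^5 - 36*h^4 + 22*h^3 + 191*h^2 - 120*h - 252
(4) = 0.33*z^2 + 10.36*z + 6.88
(5) = c^4 - 18*c^3 + 91*c^2 - 18*c - 560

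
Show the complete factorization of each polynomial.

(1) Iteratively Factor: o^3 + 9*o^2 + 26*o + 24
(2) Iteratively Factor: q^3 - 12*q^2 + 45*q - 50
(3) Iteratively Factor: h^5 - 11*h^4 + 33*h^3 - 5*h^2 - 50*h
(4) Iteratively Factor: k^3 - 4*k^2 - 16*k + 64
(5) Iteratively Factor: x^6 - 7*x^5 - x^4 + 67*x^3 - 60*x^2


(1) = (o + 3)*(o^2 + 6*o + 8) = (o + 3)*(o + 4)*(o + 2)
(2) = (q - 5)*(q^2 - 7*q + 10) = (q - 5)*(q - 2)*(q - 5)
(3) = (h)*(h^4 - 11*h^3 + 33*h^2 - 5*h - 50) = h*(h - 2)*(h^3 - 9*h^2 + 15*h + 25) = h*(h - 5)*(h - 2)*(h^2 - 4*h - 5) = h*(h - 5)^2*(h - 2)*(h + 1)
(4) = (k + 4)*(k^2 - 8*k + 16) = (k - 4)*(k + 4)*(k - 4)
(5) = (x - 5)*(x^5 - 2*x^4 - 11*x^3 + 12*x^2) = (x - 5)*(x - 4)*(x^4 + 2*x^3 - 3*x^2) = x*(x - 5)*(x - 4)*(x^3 + 2*x^2 - 3*x) = x^2*(x - 5)*(x - 4)*(x^2 + 2*x - 3) = x^2*(x - 5)*(x - 4)*(x + 3)*(x - 1)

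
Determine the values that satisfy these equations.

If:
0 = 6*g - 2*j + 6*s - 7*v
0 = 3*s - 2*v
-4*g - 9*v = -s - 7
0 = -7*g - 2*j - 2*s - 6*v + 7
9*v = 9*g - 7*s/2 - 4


Then:
No Solution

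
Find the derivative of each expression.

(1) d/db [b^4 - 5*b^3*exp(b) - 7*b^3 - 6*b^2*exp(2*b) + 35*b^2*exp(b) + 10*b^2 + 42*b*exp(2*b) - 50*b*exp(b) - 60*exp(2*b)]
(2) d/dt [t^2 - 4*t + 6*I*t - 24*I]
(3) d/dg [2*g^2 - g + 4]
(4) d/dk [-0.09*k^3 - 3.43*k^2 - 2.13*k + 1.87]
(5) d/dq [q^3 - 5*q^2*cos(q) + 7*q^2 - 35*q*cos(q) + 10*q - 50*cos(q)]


(1) = -5*b^3*exp(b) + 4*b^3 - 12*b^2*exp(2*b) + 20*b^2*exp(b) - 21*b^2 + 72*b*exp(2*b) + 20*b*exp(b) + 20*b - 78*exp(2*b) - 50*exp(b)
(2) = 2*t - 4 + 6*I
(3) = 4*g - 1
(4) = -0.27*k^2 - 6.86*k - 2.13
(5) = 5*q^2*sin(q) + 3*q^2 + 35*q*sin(q) - 10*q*cos(q) + 14*q + 50*sin(q) - 35*cos(q) + 10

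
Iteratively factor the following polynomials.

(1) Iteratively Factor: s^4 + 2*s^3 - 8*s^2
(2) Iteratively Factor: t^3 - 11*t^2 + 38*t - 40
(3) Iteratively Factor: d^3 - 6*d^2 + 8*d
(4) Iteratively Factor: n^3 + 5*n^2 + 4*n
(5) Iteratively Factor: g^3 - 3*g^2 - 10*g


(1) = (s + 4)*(s^3 - 2*s^2) = s*(s + 4)*(s^2 - 2*s) = s^2*(s + 4)*(s - 2)
(2) = (t - 5)*(t^2 - 6*t + 8) = (t - 5)*(t - 4)*(t - 2)
(3) = (d - 2)*(d^2 - 4*d) = d*(d - 2)*(d - 4)
(4) = (n + 1)*(n^2 + 4*n) = n*(n + 1)*(n + 4)
(5) = (g + 2)*(g^2 - 5*g) = g*(g + 2)*(g - 5)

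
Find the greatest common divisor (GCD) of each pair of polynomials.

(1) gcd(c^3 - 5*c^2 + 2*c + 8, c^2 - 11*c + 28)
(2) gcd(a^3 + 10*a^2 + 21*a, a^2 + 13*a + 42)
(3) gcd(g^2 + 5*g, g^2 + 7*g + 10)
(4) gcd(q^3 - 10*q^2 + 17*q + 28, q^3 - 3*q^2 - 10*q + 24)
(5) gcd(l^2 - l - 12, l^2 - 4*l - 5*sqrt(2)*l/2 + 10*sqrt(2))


(1) = gcd((c - 4)*(c - 2)*(c + 1), (c - 7)*(c - 4)) = c - 4
(2) = gcd(a*(a + 3)*(a + 7), (a + 6)*(a + 7)) = a + 7
(3) = gcd(g*(g + 5), (g + 2)*(g + 5)) = g + 5
(4) = gcd((q - 7)*(q - 4)*(q + 1), (q - 4)*(q - 2)*(q + 3)) = q - 4
(5) = gcd((l - 4)*(l + 3), (l - 4)*(l - 5*sqrt(2)/2)) = l - 4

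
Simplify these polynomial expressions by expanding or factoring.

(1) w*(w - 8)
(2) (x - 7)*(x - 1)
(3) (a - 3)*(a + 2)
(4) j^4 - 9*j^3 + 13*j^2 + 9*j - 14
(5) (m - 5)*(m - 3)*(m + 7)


(1) = w^2 - 8*w
(2) = x^2 - 8*x + 7
(3) = a^2 - a - 6
(4) = (j - 7)*(j - 2)*(j - 1)*(j + 1)
(5) = m^3 - m^2 - 41*m + 105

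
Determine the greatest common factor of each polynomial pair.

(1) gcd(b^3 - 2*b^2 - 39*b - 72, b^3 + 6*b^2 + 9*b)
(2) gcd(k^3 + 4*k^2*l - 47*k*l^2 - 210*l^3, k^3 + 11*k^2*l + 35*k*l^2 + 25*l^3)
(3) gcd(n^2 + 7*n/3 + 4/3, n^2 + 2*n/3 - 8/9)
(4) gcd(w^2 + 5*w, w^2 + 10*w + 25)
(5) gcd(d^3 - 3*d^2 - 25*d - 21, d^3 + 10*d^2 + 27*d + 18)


(1) = b^2 + 6*b + 9
(2) = gcd((k - 7*l)*(k + 5*l)*(k + 6*l), (k + l)*(k + 5*l)^2) = k + 5*l
(3) = gcd((n + 1)*(n + 4/3), (n - 2/3)*(n + 4/3)) = n + 4/3
(4) = gcd(w*(w + 5), (w + 5)^2) = w + 5
(5) = gcd((d - 7)*(d + 1)*(d + 3), (d + 1)*(d + 3)*(d + 6)) = d^2 + 4*d + 3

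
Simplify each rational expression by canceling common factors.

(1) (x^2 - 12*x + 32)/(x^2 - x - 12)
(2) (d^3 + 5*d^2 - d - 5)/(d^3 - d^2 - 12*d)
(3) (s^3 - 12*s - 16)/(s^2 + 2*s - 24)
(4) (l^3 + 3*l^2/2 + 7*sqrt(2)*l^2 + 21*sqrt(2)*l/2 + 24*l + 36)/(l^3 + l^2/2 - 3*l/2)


(1) = (x - 8)/(x + 3)
(2) = (d^3 + 5*d^2 - d - 5)/(d^3 - d^2 - 12*d)
(3) = (s^2 + 4*s + 4)/(s + 6)
(4) = (4*l^2 + 28*sqrt(2)*l + 96)/(4*l^2 - 4*l)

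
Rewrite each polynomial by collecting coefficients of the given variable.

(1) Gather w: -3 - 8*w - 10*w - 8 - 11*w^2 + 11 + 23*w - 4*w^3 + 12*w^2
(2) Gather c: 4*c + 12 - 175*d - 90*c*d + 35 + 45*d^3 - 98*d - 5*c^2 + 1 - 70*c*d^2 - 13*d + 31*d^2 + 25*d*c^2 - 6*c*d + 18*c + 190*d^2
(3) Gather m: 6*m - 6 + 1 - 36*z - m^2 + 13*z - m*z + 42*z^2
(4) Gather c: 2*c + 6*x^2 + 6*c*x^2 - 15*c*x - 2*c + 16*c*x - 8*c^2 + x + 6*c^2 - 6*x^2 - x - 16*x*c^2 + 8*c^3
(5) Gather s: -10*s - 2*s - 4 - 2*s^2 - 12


(1) = -4*w^3 + w^2 + 5*w
(2) = c^2*(25*d - 5) + c*(-70*d^2 - 96*d + 22) + 45*d^3 + 221*d^2 - 286*d + 48
(3) = -m^2 + m*(6 - z) + 42*z^2 - 23*z - 5
(4) = 8*c^3 + c^2*(-16*x - 2) + c*(6*x^2 + x)
(5) = -2*s^2 - 12*s - 16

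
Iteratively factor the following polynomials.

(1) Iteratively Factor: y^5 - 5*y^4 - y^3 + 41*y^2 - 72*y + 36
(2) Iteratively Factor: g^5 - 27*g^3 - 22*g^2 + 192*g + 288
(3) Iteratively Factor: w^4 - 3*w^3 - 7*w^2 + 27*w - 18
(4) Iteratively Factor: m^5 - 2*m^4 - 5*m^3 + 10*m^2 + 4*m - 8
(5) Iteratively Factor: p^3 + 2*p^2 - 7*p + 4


(1) = (y - 2)*(y^4 - 3*y^3 - 7*y^2 + 27*y - 18) = (y - 2)^2*(y^3 - y^2 - 9*y + 9) = (y - 2)^2*(y + 3)*(y^2 - 4*y + 3) = (y - 2)^2*(y - 1)*(y + 3)*(y - 3)
(2) = (g - 4)*(g^4 + 4*g^3 - 11*g^2 - 66*g - 72) = (g - 4)*(g + 2)*(g^3 + 2*g^2 - 15*g - 36) = (g - 4)^2*(g + 2)*(g^2 + 6*g + 9) = (g - 4)^2*(g + 2)*(g + 3)*(g + 3)
(3) = (w + 3)*(w^3 - 6*w^2 + 11*w - 6) = (w - 3)*(w + 3)*(w^2 - 3*w + 2) = (w - 3)*(w - 2)*(w + 3)*(w - 1)
(4) = (m - 1)*(m^4 - m^3 - 6*m^2 + 4*m + 8) = (m - 2)*(m - 1)*(m^3 + m^2 - 4*m - 4) = (m - 2)*(m - 1)*(m + 1)*(m^2 - 4) = (m - 2)^2*(m - 1)*(m + 1)*(m + 2)
(5) = (p + 4)*(p^2 - 2*p + 1) = (p - 1)*(p + 4)*(p - 1)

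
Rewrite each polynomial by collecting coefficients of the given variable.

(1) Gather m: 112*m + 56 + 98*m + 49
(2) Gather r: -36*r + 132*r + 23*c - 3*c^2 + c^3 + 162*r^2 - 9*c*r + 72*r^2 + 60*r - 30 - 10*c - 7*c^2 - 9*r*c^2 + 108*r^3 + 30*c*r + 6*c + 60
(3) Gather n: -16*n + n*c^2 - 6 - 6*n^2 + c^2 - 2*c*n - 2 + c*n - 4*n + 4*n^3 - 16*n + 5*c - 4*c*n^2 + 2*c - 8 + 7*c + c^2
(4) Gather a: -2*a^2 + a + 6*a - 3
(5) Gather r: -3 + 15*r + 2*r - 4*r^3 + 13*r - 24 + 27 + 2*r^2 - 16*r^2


(1) = 210*m + 105
(2) = c^3 - 10*c^2 + 19*c + 108*r^3 + 234*r^2 + r*(-9*c^2 + 21*c + 156) + 30
(3) = 2*c^2 + 14*c + 4*n^3 + n^2*(-4*c - 6) + n*(c^2 - c - 36) - 16
(4) = -2*a^2 + 7*a - 3
(5) = -4*r^3 - 14*r^2 + 30*r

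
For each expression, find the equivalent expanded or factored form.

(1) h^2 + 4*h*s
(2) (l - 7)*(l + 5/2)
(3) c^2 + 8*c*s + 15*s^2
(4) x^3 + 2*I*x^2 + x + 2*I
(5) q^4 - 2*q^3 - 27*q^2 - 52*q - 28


(1) = h*(h + 4*s)
(2) = l^2 - 9*l/2 - 35/2
(3) = (c + 3*s)*(c + 5*s)
(4) = (x - I)*(x + I)*(x + 2*I)
(5) = (q - 7)*(q + 1)*(q + 2)^2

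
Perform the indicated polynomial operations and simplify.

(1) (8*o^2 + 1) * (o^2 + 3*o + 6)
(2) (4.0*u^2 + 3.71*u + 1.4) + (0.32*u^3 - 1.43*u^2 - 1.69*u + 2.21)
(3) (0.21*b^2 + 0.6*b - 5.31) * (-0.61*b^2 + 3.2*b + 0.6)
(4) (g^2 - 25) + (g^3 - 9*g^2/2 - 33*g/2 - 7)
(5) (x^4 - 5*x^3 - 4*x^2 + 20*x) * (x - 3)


(1) = 8*o^4 + 24*o^3 + 49*o^2 + 3*o + 6
(2) = 0.32*u^3 + 2.57*u^2 + 2.02*u + 3.61
(3) = -0.1281*b^4 + 0.306*b^3 + 5.2851*b^2 - 16.632*b - 3.186
(4) = g^3 - 7*g^2/2 - 33*g/2 - 32
(5) = x^5 - 8*x^4 + 11*x^3 + 32*x^2 - 60*x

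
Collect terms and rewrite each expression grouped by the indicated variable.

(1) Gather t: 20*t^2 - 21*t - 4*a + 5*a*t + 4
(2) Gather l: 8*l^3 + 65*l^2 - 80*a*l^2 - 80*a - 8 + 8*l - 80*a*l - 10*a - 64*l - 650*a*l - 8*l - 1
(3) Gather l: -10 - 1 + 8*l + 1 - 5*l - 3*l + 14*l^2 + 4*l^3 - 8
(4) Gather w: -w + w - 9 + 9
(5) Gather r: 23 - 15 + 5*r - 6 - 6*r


(1) = -4*a + 20*t^2 + t*(5*a - 21) + 4
(2) = -90*a + 8*l^3 + l^2*(65 - 80*a) + l*(-730*a - 64) - 9
(3) = 4*l^3 + 14*l^2 - 18
(4) = 0
(5) = 2 - r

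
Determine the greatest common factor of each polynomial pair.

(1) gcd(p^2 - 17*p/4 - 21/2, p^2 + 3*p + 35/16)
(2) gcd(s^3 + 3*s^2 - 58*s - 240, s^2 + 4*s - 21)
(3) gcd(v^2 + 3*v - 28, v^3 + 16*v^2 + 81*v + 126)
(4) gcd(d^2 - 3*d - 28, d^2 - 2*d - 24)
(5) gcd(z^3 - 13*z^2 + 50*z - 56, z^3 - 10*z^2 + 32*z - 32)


(1) = gcd((p - 6)*(p + 7/4), (p + 5/4)*(p + 7/4)) = p + 7/4
(2) = 1
(3) = gcd((v - 4)*(v + 7), (v + 3)*(v + 6)*(v + 7)) = v + 7
(4) = d + 4
(5) = gcd((z - 7)*(z - 4)*(z - 2), (z - 4)^2*(z - 2)) = z^2 - 6*z + 8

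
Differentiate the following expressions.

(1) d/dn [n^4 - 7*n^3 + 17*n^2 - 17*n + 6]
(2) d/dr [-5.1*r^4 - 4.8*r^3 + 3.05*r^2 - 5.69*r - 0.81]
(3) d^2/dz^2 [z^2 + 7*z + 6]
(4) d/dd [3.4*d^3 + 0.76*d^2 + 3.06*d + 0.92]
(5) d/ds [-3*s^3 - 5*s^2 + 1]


(1) = 4*n^3 - 21*n^2 + 34*n - 17
(2) = -20.4*r^3 - 14.4*r^2 + 6.1*r - 5.69
(3) = 2
(4) = 10.2*d^2 + 1.52*d + 3.06
(5) = s*(-9*s - 10)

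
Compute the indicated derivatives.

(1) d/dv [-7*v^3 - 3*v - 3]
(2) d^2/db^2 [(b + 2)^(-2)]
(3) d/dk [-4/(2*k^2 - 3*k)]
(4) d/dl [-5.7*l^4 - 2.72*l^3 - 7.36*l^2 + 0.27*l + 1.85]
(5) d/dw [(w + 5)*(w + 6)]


(1) = -21*v^2 - 3
(2) = 6/(b + 2)^4
(3) = 4*(4*k - 3)/(k^2*(2*k - 3)^2)
(4) = -22.8*l^3 - 8.16*l^2 - 14.72*l + 0.27
(5) = 2*w + 11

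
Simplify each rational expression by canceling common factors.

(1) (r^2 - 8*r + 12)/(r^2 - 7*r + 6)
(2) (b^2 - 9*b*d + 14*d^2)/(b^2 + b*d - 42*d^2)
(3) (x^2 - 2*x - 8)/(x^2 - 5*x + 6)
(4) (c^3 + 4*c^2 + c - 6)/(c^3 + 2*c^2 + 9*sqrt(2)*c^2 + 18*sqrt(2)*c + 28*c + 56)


(1) = (r - 2)/(r - 1)
(2) = (b^2 - 9*b*d + 14*d^2)/(b^2 + b*d - 42*d^2)
(3) = (x^2 - 2*x - 8)/(x^2 - 5*x + 6)
(4) = (c^2 + 2*c - 3)/(c^2 + 9*sqrt(2)*c + 28)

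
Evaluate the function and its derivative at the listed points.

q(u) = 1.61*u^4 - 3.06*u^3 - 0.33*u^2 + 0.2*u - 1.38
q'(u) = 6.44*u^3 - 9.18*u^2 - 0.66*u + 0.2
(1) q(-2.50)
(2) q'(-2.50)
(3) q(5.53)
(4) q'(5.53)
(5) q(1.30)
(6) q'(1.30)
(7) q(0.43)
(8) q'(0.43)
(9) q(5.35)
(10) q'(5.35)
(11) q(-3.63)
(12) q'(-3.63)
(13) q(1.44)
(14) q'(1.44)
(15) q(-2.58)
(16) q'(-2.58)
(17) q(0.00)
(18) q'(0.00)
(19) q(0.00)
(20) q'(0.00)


(1) = 106.76
(2) = -156.15
(3) = 977.81
(4) = 804.90
(5) = -3.80
(6) = -2.02
(7) = -1.54
(8) = -1.27
(9) = 840.65
(10) = 720.07
(11) = 419.46
(12) = -426.41
(13) = -3.99
(14) = -0.56
(15) = 119.79
(16) = -169.80
(17) = -1.38
(18) = 0.20
(19) = -1.38
(20) = 0.20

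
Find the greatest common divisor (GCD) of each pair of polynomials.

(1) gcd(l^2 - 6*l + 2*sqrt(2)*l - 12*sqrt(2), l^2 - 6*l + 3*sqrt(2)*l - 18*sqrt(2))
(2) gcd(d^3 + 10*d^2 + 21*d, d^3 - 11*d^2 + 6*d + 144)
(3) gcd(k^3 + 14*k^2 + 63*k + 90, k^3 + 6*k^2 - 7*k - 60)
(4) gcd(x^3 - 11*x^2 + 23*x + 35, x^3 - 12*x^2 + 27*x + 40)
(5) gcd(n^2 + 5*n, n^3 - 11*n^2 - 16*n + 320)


(1) = gcd((l - 6)*(l + 2*sqrt(2)), (l - 6)*(l + 3*sqrt(2))) = l - 6
(2) = d + 3
(3) = gcd((k + 3)*(k + 5)*(k + 6), (k - 3)*(k + 4)*(k + 5)) = k + 5
(4) = x^2 - 4*x - 5
(5) = gcd(n*(n + 5), (n - 8)^2*(n + 5)) = n + 5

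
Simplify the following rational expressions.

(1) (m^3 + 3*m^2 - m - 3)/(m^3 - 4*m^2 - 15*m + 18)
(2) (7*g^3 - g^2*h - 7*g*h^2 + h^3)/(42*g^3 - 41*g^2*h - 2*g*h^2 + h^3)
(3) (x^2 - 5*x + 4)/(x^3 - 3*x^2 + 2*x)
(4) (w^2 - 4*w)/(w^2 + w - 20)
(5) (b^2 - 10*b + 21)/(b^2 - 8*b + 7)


(1) = (m + 1)/(m - 6)
(2) = (g + h)/(6*g + h)
(3) = (x - 4)/(x^2 - 2*x)
(4) = w/(w + 5)
(5) = (b - 3)/(b - 1)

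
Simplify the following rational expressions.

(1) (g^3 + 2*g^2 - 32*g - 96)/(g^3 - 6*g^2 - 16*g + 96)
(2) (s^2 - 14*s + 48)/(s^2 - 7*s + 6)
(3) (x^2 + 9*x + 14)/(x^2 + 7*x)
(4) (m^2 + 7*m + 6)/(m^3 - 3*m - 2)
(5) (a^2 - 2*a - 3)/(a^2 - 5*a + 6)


(1) = (g + 4)/(g - 4)
(2) = (s - 8)/(s - 1)
(3) = (x + 2)/x
(4) = (m + 6)/(m^2 - m - 2)
(5) = (a + 1)/(a - 2)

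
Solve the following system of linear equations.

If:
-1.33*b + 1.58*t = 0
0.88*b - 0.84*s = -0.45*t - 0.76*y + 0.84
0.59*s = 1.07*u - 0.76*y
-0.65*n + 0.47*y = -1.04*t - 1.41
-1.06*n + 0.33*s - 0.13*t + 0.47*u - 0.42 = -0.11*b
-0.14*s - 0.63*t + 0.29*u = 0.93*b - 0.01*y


Then:
b = 47.33
n = 275.22
s = 331.82
t = 39.84
u = 388.56
y = 289.45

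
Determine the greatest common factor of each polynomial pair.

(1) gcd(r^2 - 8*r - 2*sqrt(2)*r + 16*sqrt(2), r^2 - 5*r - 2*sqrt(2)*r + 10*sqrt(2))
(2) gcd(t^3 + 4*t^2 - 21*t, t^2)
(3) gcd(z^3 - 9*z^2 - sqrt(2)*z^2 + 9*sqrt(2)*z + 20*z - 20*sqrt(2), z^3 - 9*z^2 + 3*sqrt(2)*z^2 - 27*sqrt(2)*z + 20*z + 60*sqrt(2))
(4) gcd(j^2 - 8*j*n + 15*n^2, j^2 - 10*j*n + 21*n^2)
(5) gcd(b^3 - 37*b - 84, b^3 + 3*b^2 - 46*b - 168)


(1) = gcd((r - 8)*(r - 2*sqrt(2)), (r - 5)*(r - 2*sqrt(2))) = r - 2*sqrt(2)
(2) = gcd(t*(t - 3)*(t + 7), t^2) = t
(3) = gcd((z - 5)*(z - 4)*(z - sqrt(2)), (z - 5)*(z - 4)*(z + 3*sqrt(2))) = z^2 - 9*z + 20
(4) = gcd((j - 5*n)*(j - 3*n), (j - 7*n)*(j - 3*n)) = j - 3*n
(5) = gcd((b - 7)*(b + 3)*(b + 4), (b - 7)*(b + 4)*(b + 6)) = b^2 - 3*b - 28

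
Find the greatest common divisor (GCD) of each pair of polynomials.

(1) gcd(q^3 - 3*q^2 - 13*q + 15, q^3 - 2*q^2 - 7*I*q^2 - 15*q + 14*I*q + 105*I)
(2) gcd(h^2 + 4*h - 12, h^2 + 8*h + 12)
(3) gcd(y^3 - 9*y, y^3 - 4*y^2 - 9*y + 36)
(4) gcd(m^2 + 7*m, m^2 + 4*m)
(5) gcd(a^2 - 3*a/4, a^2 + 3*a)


(1) = gcd((q - 5)*(q - 1)*(q + 3), (q - 5)*(q + 3)*(q - 7*I)) = q^2 - 2*q - 15
(2) = gcd((h - 2)*(h + 6), (h + 2)*(h + 6)) = h + 6
(3) = gcd(y*(y - 3)*(y + 3), (y - 4)*(y - 3)*(y + 3)) = y^2 - 9
(4) = m
(5) = gcd(a*(a - 3/4), a*(a + 3)) = a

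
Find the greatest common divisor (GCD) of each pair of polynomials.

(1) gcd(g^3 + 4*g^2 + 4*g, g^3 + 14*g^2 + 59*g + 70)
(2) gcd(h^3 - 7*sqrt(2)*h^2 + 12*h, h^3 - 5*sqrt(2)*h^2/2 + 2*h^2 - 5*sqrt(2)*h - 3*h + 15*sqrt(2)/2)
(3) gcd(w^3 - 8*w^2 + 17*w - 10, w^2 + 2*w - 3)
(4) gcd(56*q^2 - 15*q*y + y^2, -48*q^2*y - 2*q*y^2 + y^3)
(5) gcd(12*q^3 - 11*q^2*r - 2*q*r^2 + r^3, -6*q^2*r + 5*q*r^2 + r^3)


(1) = g + 2
(2) = gcd(h*(h - 6*sqrt(2))*(h - sqrt(2)), (h - 1)*(h + 3)*(h - 5*sqrt(2)/2)) = 1
(3) = w - 1
(4) = -8*q + y
(5) = q - r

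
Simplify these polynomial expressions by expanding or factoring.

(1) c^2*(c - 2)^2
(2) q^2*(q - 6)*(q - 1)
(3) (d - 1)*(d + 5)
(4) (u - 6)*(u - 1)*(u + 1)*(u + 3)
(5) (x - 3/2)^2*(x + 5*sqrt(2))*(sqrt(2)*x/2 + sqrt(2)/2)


(1) = c^4 - 4*c^3 + 4*c^2
(2) = q^4 - 7*q^3 + 6*q^2
(3) = d^2 + 4*d - 5
(4) = u^4 - 3*u^3 - 19*u^2 + 3*u + 18
(5) = sqrt(2)*x^4/2 - sqrt(2)*x^3 + 5*x^3 - 10*x^2 - 3*sqrt(2)*x^2/8 - 15*x/4 + 9*sqrt(2)*x/8 + 45/4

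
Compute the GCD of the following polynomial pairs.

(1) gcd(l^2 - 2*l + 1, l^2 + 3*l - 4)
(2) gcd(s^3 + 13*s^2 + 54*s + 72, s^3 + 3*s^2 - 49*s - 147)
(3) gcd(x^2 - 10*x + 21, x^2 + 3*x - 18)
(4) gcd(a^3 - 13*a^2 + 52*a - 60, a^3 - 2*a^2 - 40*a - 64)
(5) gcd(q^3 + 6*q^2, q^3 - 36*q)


(1) = gcd((l - 1)^2, (l - 1)*(l + 4)) = l - 1
(2) = gcd((s + 3)*(s + 4)*(s + 6), (s - 7)*(s + 3)*(s + 7)) = s + 3
(3) = gcd((x - 7)*(x - 3), (x - 3)*(x + 6)) = x - 3
(4) = gcd((a - 6)*(a - 5)*(a - 2), (a - 8)*(a + 2)*(a + 4)) = 1
(5) = q^2 + 6*q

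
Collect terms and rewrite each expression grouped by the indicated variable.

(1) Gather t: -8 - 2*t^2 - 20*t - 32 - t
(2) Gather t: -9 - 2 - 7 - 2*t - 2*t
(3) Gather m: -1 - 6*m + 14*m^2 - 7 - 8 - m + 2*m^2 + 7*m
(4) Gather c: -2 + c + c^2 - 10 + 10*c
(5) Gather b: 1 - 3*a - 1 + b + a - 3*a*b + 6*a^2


(1) = -2*t^2 - 21*t - 40
(2) = -4*t - 18
(3) = 16*m^2 - 16
(4) = c^2 + 11*c - 12
(5) = 6*a^2 - 2*a + b*(1 - 3*a)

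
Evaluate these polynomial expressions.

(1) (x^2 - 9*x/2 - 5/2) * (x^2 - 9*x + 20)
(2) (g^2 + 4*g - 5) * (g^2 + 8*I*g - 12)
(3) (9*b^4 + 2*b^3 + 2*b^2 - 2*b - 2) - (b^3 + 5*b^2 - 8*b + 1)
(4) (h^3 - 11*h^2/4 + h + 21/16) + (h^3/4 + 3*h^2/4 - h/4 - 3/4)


(1) = x^4 - 27*x^3/2 + 58*x^2 - 135*x/2 - 50
(2) = g^4 + 4*g^3 + 8*I*g^3 - 17*g^2 + 32*I*g^2 - 48*g - 40*I*g + 60
(3) = 9*b^4 + b^3 - 3*b^2 + 6*b - 3
(4) = 5*h^3/4 - 2*h^2 + 3*h/4 + 9/16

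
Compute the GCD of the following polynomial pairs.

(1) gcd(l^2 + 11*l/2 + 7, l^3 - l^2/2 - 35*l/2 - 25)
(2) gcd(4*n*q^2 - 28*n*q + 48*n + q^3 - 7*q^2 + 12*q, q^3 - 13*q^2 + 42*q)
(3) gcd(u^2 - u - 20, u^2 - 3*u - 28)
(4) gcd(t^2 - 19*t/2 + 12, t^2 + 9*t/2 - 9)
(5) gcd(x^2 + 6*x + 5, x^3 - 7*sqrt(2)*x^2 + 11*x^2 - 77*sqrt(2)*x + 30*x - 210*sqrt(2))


(1) = gcd((l + 2)*(l + 7/2), (l - 5)*(l + 2)*(l + 5/2)) = l + 2
(2) = gcd((4*n + q)*(q - 4)*(q - 3), q*(q - 7)*(q - 6)) = 1
(3) = gcd((u - 5)*(u + 4), (u - 7)*(u + 4)) = u + 4
(4) = gcd((t - 8)*(t - 3/2), (t - 3/2)*(t + 6)) = t - 3/2
(5) = gcd((x + 1)*(x + 5), (x + 5)*(x + 6)*(x - 7*sqrt(2))) = x + 5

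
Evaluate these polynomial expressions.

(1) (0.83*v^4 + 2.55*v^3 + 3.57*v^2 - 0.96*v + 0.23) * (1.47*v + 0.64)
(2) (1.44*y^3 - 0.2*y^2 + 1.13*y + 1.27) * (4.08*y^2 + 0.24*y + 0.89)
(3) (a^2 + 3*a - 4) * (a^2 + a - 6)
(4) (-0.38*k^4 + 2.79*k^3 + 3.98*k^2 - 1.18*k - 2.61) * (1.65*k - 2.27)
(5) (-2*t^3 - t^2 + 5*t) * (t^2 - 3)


(1) = 1.2201*v^5 + 4.2797*v^4 + 6.8799*v^3 + 0.8736*v^2 - 0.2763*v + 0.1472
(2) = 5.8752*y^5 - 0.4704*y^4 + 5.844*y^3 + 5.2748*y^2 + 1.3105*y + 1.1303
(3) = a^4 + 4*a^3 - 7*a^2 - 22*a + 24
(4) = -0.627*k^5 + 5.4661*k^4 + 0.2337*k^3 - 10.9816*k^2 - 1.6279*k + 5.9247
(5) = -2*t^5 - t^4 + 11*t^3 + 3*t^2 - 15*t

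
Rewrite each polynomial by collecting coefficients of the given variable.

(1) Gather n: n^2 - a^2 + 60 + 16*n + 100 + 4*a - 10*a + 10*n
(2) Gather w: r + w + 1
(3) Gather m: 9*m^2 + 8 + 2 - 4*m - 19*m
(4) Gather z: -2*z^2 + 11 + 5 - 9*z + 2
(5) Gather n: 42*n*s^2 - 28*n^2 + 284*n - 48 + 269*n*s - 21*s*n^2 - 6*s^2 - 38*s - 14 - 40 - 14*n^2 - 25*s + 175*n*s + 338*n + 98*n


(1) = -a^2 - 6*a + n^2 + 26*n + 160
(2) = r + w + 1
(3) = 9*m^2 - 23*m + 10
(4) = -2*z^2 - 9*z + 18
(5) = n^2*(-21*s - 42) + n*(42*s^2 + 444*s + 720) - 6*s^2 - 63*s - 102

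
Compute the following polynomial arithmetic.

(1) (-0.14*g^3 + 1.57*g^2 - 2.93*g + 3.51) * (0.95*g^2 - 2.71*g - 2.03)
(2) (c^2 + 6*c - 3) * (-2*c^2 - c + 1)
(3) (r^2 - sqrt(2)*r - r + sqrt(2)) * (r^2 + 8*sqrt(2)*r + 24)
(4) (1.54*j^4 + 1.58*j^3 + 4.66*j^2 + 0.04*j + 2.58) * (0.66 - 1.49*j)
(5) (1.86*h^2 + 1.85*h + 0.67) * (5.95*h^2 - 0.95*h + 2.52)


(1) = -0.133*g^5 + 1.8709*g^4 - 6.754*g^3 + 8.0877*g^2 - 3.5642*g - 7.1253
(2) = -2*c^4 - 13*c^3 + c^2 + 9*c - 3
(3) = r^4 - r^3 + 7*sqrt(2)*r^3 - 7*sqrt(2)*r^2 + 8*r^2 - 24*sqrt(2)*r - 8*r + 24*sqrt(2)
(4) = -2.2946*j^5 - 1.3378*j^4 - 5.9006*j^3 + 3.016*j^2 - 3.8178*j + 1.7028
(5) = 11.067*h^4 + 9.2405*h^3 + 6.9162*h^2 + 4.0255*h + 1.6884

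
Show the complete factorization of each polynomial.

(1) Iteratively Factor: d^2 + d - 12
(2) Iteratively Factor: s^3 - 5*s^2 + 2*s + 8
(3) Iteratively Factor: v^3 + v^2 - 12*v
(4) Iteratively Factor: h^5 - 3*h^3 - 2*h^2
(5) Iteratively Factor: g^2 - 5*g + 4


(1) = (d + 4)*(d - 3)
(2) = (s - 4)*(s^2 - s - 2) = (s - 4)*(s - 2)*(s + 1)
(3) = (v - 3)*(v^2 + 4*v) = v*(v - 3)*(v + 4)
(4) = (h + 1)*(h^4 - h^3 - 2*h^2) = h*(h + 1)*(h^3 - h^2 - 2*h) = h*(h - 2)*(h + 1)*(h^2 + h) = h^2*(h - 2)*(h + 1)*(h + 1)
(5) = (g - 4)*(g - 1)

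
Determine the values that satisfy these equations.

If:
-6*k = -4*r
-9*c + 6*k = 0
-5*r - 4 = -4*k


Then:
c = -16/21
k = -8/7
r = -12/7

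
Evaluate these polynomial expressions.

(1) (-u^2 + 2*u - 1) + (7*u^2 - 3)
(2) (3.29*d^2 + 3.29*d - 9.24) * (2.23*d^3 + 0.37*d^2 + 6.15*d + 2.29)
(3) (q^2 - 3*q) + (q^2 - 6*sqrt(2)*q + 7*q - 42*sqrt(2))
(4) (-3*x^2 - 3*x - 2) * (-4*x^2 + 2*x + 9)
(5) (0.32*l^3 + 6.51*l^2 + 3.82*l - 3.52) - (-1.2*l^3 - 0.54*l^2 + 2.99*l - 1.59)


(1) = 6*u^2 + 2*u - 4
(2) = 7.3367*d^5 + 8.554*d^4 + 0.8456*d^3 + 24.3488*d^2 - 49.2919*d - 21.1596
(3) = 2*q^2 - 6*sqrt(2)*q + 4*q - 42*sqrt(2)
(4) = 12*x^4 + 6*x^3 - 25*x^2 - 31*x - 18
(5) = 1.52*l^3 + 7.05*l^2 + 0.83*l - 1.93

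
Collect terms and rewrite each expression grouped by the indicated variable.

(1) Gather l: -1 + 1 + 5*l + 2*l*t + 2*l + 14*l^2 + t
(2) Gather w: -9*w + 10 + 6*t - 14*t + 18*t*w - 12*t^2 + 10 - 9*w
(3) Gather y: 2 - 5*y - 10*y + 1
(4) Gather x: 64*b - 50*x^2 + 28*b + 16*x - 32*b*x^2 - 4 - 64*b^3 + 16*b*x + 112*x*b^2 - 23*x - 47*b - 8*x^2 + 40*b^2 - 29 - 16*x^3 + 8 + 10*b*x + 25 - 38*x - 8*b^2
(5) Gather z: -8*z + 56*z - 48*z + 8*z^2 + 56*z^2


(1) = 14*l^2 + l*(2*t + 7) + t
(2) = -12*t^2 - 8*t + w*(18*t - 18) + 20
(3) = 3 - 15*y
(4) = -64*b^3 + 32*b^2 + 45*b - 16*x^3 + x^2*(-32*b - 58) + x*(112*b^2 + 26*b - 45)
(5) = 64*z^2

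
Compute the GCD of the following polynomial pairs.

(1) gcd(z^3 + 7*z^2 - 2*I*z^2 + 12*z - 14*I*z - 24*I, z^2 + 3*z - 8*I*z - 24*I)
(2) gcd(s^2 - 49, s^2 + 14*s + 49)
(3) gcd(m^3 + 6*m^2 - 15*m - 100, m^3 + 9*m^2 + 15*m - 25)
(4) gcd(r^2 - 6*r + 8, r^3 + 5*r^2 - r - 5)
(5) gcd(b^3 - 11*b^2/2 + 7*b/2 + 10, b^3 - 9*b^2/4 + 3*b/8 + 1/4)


(1) = z + 3
(2) = gcd((s - 7)*(s + 7), (s + 7)^2) = s + 7
(3) = m^2 + 10*m + 25
(4) = 1
(5) = 1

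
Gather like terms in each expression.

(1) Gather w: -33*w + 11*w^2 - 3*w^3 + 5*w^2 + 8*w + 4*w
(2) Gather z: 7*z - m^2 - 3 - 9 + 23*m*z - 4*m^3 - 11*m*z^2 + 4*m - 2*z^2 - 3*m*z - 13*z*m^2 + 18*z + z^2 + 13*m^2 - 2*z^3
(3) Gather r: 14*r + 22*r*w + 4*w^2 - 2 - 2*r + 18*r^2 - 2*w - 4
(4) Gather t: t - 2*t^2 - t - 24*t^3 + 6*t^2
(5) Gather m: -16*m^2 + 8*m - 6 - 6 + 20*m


(1) = -3*w^3 + 16*w^2 - 21*w
(2) = -4*m^3 + 12*m^2 + 4*m - 2*z^3 + z^2*(-11*m - 1) + z*(-13*m^2 + 20*m + 25) - 12
(3) = 18*r^2 + r*(22*w + 12) + 4*w^2 - 2*w - 6
(4) = -24*t^3 + 4*t^2
(5) = -16*m^2 + 28*m - 12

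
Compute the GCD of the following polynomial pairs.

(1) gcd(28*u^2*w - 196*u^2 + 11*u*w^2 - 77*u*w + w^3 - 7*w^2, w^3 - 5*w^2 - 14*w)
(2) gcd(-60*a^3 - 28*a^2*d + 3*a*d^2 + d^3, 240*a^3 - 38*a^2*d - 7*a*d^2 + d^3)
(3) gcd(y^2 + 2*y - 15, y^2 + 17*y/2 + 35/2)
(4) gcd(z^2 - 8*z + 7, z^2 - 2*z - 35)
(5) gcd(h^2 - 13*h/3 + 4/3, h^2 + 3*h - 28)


(1) = gcd((4*u + w)*(7*u + w)*(w - 7), w*(w - 7)*(w + 2)) = w - 7
(2) = 30*a^2 - a*d - d^2
(3) = y + 5
(4) = gcd((z - 7)*(z - 1), (z - 7)*(z + 5)) = z - 7
(5) = gcd((h - 4)*(h - 1/3), (h - 4)*(h + 7)) = h - 4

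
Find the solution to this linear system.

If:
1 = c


Then:
c = 1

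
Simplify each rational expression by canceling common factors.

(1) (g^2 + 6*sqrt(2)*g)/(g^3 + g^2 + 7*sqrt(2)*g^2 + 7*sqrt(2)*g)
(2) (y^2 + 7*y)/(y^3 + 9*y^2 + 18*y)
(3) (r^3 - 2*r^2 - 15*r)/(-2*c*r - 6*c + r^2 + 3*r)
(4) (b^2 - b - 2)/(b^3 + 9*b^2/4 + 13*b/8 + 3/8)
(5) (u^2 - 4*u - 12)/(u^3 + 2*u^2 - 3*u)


(1) = (g + 6*sqrt(2))/(g^2 + g*(1 + 7*sqrt(2)) + 7*sqrt(2))
(2) = (y + 7)/(y^2 + 9*y + 18)
(3) = (r^2 - 5*r)/(-2*c + r)
(4) = (8*b - 16)/(8*b^2 + 10*b + 3)
(5) = (u^2 - 4*u - 12)/(u^3 + 2*u^2 - 3*u)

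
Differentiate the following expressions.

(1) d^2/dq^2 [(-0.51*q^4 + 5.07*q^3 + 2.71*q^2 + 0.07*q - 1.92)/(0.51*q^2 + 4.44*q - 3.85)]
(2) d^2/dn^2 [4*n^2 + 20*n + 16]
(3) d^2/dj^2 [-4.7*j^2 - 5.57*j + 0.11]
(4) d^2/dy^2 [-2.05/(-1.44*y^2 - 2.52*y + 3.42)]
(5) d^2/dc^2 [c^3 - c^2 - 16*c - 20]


(1) = (-0.265302*q^6 - 6.929064*q^5 - 54.315306*q^4 + 347.0562*q^3 - 581.783022*q^2 + 425.639232*q - 0.508954)/(0.132651*q^6 + 3.464532*q^5 + 27.157653*q^4 + 35.220744*q^3 - 205.013655*q^2 + 197.4357*q - 57.066625)
(2) = 8
(3) = -9.40000000000000
(4) = (-8.50176*y^2 - 14.87808*y + 2.05*(2.88*y + 2.52)*(5.76*y + 5.04) + 20.19168)/(1.44*y^2 + 2.52*y - 3.42)^3
(5) = 6*c - 2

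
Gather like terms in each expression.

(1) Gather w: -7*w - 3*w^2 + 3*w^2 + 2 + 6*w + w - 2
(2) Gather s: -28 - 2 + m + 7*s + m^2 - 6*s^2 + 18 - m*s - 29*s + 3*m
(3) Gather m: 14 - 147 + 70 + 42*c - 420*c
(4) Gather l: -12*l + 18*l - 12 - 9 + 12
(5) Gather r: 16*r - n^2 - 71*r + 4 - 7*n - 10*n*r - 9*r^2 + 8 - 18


(1) = 0
(2) = m^2 + 4*m - 6*s^2 + s*(-m - 22) - 12
(3) = -378*c - 63
(4) = 6*l - 9
(5) = -n^2 - 7*n - 9*r^2 + r*(-10*n - 55) - 6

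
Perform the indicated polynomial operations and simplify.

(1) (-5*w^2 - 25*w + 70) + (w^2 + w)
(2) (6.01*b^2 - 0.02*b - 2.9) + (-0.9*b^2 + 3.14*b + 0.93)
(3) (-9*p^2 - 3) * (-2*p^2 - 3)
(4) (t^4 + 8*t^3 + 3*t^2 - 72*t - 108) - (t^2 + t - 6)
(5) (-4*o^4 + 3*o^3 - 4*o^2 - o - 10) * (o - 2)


(1) = -4*w^2 - 24*w + 70
(2) = 5.11*b^2 + 3.12*b - 1.97
(3) = 18*p^4 + 33*p^2 + 9
(4) = t^4 + 8*t^3 + 2*t^2 - 73*t - 102
(5) = -4*o^5 + 11*o^4 - 10*o^3 + 7*o^2 - 8*o + 20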